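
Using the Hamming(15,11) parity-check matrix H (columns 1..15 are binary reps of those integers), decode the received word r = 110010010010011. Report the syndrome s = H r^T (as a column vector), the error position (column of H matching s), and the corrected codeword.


s = (0, 1, 0, 0)^T, error position = 4, corrected codeword c = 110110010010011

Compute s = H r^T mod 2 one row at a time:
  s_1 = 1 + 0 + 0 + 1 + 0 + 0 + 1 + 1 = 4 ≡ 0 (mod 2).
  s_2 = 0 + 1 + 0 + 0 + 0 + 0 + 1 + 1 = 3 ≡ 1 (mod 2).
  s_3 = 1 + 0 + 0 + 0 + 0 + 1 + 1 + 1 = 4 ≡ 0 (mod 2).
  s_4 = 1 + 0 + 1 + 0 + 0 + 1 + 0 + 1 = 4 ≡ 0 (mod 2).
s = (0, 1, 0, 0)^T — this equals column 4 of H (binary 0100), so error is at position 4.
Correct: flip bit 4 of r = 110010010010011 to get c = 110110010010011.


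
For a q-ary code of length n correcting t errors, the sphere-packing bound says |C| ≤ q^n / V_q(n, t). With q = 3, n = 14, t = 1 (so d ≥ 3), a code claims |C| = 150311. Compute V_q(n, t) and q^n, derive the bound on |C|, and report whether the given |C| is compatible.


V_q(n, t) = 29, q^n = 4782969, Hamming bound = 164929, |C| = 150311 ≤ bound (satisfied).

Step 1: Compute V_q(n, t) = Σ_{j=0}^1 C(n, j) (q−1)^j.
  j = 0: C(14,0)·(2)^0 = 1·1 = 1.
  j = 1: C(14,1)·(2)^1 = 14·2 = 28.
  V_q(n, t) = 1 + 28 = 29.
Step 2: q^n = 3^14 = 4782969.
Step 3: Hamming bound ⌊q^n / V_q(n,t)⌋ = ⌊4782969/29⌋ = 164929.
Step 4: Compare |C| = 150311 to 164929: satisfied.
The claimed |C| lies below the Hamming bound.


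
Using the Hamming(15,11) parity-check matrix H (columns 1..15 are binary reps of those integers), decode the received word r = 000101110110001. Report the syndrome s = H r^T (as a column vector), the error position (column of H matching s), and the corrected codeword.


s = (0, 0, 1, 1)^T, error position = 3, corrected codeword c = 001101110110001

Compute s = H r^T mod 2 one row at a time:
  s_1 = 1 + 0 + 1 + 1 + 0 + 0 + 0 + 1 = 4 ≡ 0 (mod 2).
  s_2 = 1 + 0 + 1 + 1 + 0 + 0 + 0 + 1 = 4 ≡ 0 (mod 2).
  s_3 = 0 + 0 + 1 + 1 + 1 + 1 + 0 + 1 = 5 ≡ 1 (mod 2).
  s_4 = 0 + 0 + 0 + 1 + 0 + 1 + 0 + 1 = 3 ≡ 1 (mod 2).
s = (0, 0, 1, 1)^T — this equals column 3 of H (binary 0011), so error is at position 3.
Correct: flip bit 3 of r = 000101110110001 to get c = 001101110110001.


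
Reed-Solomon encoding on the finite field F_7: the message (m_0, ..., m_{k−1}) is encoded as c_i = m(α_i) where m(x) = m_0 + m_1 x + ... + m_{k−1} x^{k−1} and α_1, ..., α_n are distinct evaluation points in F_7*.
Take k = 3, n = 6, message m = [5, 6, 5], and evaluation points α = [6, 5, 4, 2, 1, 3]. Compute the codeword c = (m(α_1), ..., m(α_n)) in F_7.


c = [4, 6, 4, 2, 2, 5]

Message polynomial: m(x) = 5 + 6·x + 5·x^2 (mod 7).
For each evaluation point α_i, compute m(α_i) mod 7:
  α_1 = 6: Horner steps 5 → 1 → 4, so m(6) = 4.
  α_2 = 5: Horner steps 5 → 3 → 6, so m(5) = 6.
  α_3 = 4: Horner steps 5 → 5 → 4, so m(4) = 4.
  α_4 = 2: Horner steps 5 → 2 → 2, so m(2) = 2.
  α_5 = 1: Horner steps 5 → 4 → 2, so m(1) = 2.
  α_6 = 3: Horner steps 5 → 0 → 5, so m(3) = 5.
Codeword c = [4, 6, 4, 2, 2, 5] ∈ F_7^6.


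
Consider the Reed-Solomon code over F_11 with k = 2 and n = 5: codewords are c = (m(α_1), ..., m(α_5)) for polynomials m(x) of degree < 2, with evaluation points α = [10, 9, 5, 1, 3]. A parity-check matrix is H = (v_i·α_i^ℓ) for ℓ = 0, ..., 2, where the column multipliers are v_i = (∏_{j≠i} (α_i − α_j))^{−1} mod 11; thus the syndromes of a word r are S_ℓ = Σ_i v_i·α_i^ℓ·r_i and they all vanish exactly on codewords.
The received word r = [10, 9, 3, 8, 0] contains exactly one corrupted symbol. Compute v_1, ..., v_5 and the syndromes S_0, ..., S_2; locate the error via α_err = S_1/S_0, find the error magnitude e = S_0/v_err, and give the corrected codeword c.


S = (7, 4, 7), error at position 1, error magnitude e = 5, c = [5, 9, 3, 8, 0].

Step 1: column multipliers v_i = (∏_{j≠i}(α_i − α_j))^{−1} mod 11.
  i = 1 (α = 10): (10−9)(10−5)(10−1)(10−3) = 1·5·9·7 = 315 ≡ 7, so v_1 = 7^{−1} = 8 (mod 11).
  i = 2 (α = 9): (9−10)(9−5)(9−1)(9−3) = (−1)·4·8·6 = −192 ≡ 6, so v_2 = 6^{−1} = 2 (mod 11).
  i = 3 (α = 5): (5−10)(5−9)(5−1)(5−3) = (−5)·(−4)·4·2 = 160 ≡ 6, so v_3 = 6^{−1} = 2 (mod 11).
  i = 4 (α = 1): (1−10)(1−9)(1−5)(1−3) = (−9)·(−8)·(−4)·(−2) = 576 ≡ 4, so v_4 = 4^{−1} = 3 (mod 11).
  i = 5 (α = 3): (3−10)(3−9)(3−5)(3−1) = (−7)·(−6)·(−2)·2 = −168 ≡ 8, so v_5 = 8^{−1} = 7 (mod 11).
  v = [8, 2, 2, 3, 7].
Step 2: syndromes of r = [10, 9, 3, 8, 0] (all sums mod 11).
  S_0 = Σ v_i r_i = 8·10 + 2·9 + 2·3 + 3·8 + 7·0 = 128 ≡ 7.
  S_1 = Σ v_i α_i r_i = 8·10·10 + 2·9·9 + 2·5·3 + 3·1·8 + 7·3·0 = 1016 ≡ 4.
  α_i^2 mod 11 = [1, 4, 3, 1, 9].
  S_2 = Σ v_i α_i^2 r_i = 8·1·10 + 2·4·9 + 2·3·3 + 3·1·8 + 7·9·0 = 194 ≡ 7.
  S = (7, 4, 7) ≠ 0, so r is not a codeword (an error is present).
Step 3: locate the error. For a single error e at position i, S_ℓ = v_i·e·α_i^ℓ, so α_err = S_1/S_0.
  S_0^{−1} = 7^{−1} = 8 (mod 11), so α_err = 4·8 = 32 ≡ 10 = α_1. Error position i = 1.
  Consistency check: S_2/S_1 = 7·3 = 21 ≡ 10 = α_err ✓ (single-error assumption holds).
Step 4: error magnitude e = S_0/v_1 = S_0·∏_{j≠1}(α_1 − α_j) = 7·7 = 49 ≡ 5 (mod 11).
Step 5: correct position 1: c_1 = r_1 − e = 10 − 5 ≡ 5 (mod 11). Hence c = [5, 9, 3, 8, 0].
  Check: interpolating c through the α_i gives m(x) = 1 + 7·x (degree < 2) with m(α_i) = c_i for every i, so c is indeed a codeword.


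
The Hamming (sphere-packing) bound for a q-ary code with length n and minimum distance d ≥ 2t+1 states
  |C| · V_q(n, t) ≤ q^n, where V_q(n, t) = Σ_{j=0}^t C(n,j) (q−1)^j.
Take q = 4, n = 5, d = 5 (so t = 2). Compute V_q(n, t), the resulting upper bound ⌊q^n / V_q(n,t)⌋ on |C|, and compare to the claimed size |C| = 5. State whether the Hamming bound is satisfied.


V_q(n, t) = 106, q^n = 1024, Hamming bound = 9, |C| = 5 ≤ bound (satisfied).

Step 1: Compute V_q(n, t) = Σ_{j=0}^2 C(n, j) (q−1)^j.
  j = 0: C(5,0)·(3)^0 = 1·1 = 1.
  j = 1: C(5,1)·(3)^1 = 5·3 = 15.
  j = 2: C(5,2)·(3)^2 = 10·9 = 90.
  V_q(n, t) = 1 + 15 + 90 = 106.
Step 2: q^n = 4^5 = 1024.
Step 3: Hamming bound ⌊q^n / V_q(n,t)⌋ = ⌊1024/106⌋ = 9.
Step 4: Compare |C| = 5 to 9: satisfied.
The claimed |C| lies below the Hamming bound.


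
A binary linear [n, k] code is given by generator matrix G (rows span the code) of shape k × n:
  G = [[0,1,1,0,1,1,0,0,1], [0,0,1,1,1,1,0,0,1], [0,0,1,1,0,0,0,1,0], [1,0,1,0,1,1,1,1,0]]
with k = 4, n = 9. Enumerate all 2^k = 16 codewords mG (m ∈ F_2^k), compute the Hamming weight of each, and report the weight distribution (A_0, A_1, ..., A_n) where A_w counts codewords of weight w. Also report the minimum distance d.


Weight distribution: A_0 = 1, A_2 = 1, A_3 = 2, A_4 = 2, A_5 = 6, A_6 = 3, A_8 = 1. Minimum distance d = 2.

Enumerate all 2^4 = 16 messages m ∈ F_2^4.
For each, compute codeword c = mG in F_2^9, then tally its weight.
  m = 0000 → c = 000000000, weight = 0.
  m = 1000 → c = 011011001, weight = 5.
  m = 0100 → c = 001111001, weight = 5.
  m = 1100 → c = 010100000, weight = 2.
  m = 0010 → c = 001100010, weight = 3.
  m = 1010 → c = 010111011, weight = 6.
  m = 0110 → c = 000011011, weight = 4.
  m = 1110 → c = 011000010, weight = 3.
  m = 0001 → c = 101011110, weight = 6.
  m = 1001 → c = 110000111, weight = 5.
  m = 0101 → c = 100100111, weight = 5.
  m = 1101 → c = 111111110, weight = 8.
  m = 0011 → c = 100111100, weight = 5.
  m = 1011 → c = 111100101, weight = 6.
  m = 0111 → c = 101000101, weight = 4.
  m = 1111 → c = 110011100, weight = 5.
Tally weights:
  weight 0: 1 codewords.
  weight 2: 1 codewords.
  weight 3: 2 codewords.
  weight 4: 2 codewords.
  weight 5: 6 codewords.
  weight 6: 3 codewords.
  weight 8: 1 codewords.
Minimum distance d = smallest w > 0 with A_w > 0 = 2.
Sanity: Σ A_w = 16 = 2^4 = 16 ✓.


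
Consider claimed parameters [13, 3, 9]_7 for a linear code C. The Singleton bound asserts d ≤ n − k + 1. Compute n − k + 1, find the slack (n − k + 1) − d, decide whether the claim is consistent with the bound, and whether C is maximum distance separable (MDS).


Singleton RHS = n − k + 1 = 11, slack = 2, bound satisfied, not MDS.

Singleton bound: d ≤ n − k + 1.
Here n = 13, k = 3, so n − k + 1 = 11.
Given d = 9, check d ≤ 11: YES.
Slack = (n − k + 1) − d = 2.
The code is NOT MDS (slack = 2 > 0).
Description: the claimed parameters are [13, 3, 9]_7; such a code would be non-MDS.


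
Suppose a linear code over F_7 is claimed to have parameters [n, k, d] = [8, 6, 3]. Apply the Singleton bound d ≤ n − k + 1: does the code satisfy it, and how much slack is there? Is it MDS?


Singleton RHS = n − k + 1 = 3, slack = 0, bound satisfied, MDS.

Singleton bound: d ≤ n − k + 1.
Here n = 8, k = 6, so n − k + 1 = 3.
Given d = 3, check d ≤ 3: YES.
Slack = (n − k + 1) − d = 0.
The code is MDS (slack = 0).
Description: the claimed parameters are [8, 6, 3]_7; such a code would be MDS (meets Singleton bound).


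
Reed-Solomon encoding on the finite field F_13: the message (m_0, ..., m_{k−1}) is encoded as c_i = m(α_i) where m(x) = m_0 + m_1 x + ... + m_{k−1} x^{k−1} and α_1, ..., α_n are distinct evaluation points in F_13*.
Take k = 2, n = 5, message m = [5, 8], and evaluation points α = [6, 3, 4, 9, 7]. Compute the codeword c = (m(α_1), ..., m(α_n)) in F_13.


c = [1, 3, 11, 12, 9]

Message polynomial: m(x) = 5 + 8·x (mod 13).
For each evaluation point α_i, compute m(α_i) mod 13:
  α_1 = 6: Horner steps 8 → 1, so m(6) = 1.
  α_2 = 3: Horner steps 8 → 3, so m(3) = 3.
  α_3 = 4: Horner steps 8 → 11, so m(4) = 11.
  α_4 = 9: Horner steps 8 → 12, so m(9) = 12.
  α_5 = 7: Horner steps 8 → 9, so m(7) = 9.
Codeword c = [1, 3, 11, 12, 9] ∈ F_13^5.


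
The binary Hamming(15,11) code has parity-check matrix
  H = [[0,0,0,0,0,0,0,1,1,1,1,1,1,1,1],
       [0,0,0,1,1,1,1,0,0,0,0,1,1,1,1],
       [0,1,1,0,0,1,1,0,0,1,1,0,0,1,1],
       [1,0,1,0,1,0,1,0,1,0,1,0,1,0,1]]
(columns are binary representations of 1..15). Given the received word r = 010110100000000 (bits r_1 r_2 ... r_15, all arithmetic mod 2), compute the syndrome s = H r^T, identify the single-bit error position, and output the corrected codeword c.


s = (0, 1, 0, 0)^T, error position = 4, corrected codeword c = 010010100000000

Compute s = H r^T mod 2 one row at a time:
  s_1 = 0 + 0 + 0 + 0 + 0 + 0 + 0 + 0 = 0 ≡ 0 (mod 2).
  s_2 = 1 + 1 + 0 + 1 + 0 + 0 + 0 + 0 = 3 ≡ 1 (mod 2).
  s_3 = 1 + 0 + 0 + 1 + 0 + 0 + 0 + 0 = 2 ≡ 0 (mod 2).
  s_4 = 0 + 0 + 1 + 1 + 0 + 0 + 0 + 0 = 2 ≡ 0 (mod 2).
s = (0, 1, 0, 0)^T — this equals column 4 of H (binary 0100), so error is at position 4.
Correct: flip bit 4 of r = 010110100000000 to get c = 010010100000000.


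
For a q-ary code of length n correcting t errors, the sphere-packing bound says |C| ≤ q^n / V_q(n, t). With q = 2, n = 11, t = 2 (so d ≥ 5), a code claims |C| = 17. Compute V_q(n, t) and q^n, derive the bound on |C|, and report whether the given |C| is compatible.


V_q(n, t) = 67, q^n = 2048, Hamming bound = 30, |C| = 17 ≤ bound (satisfied).

Step 1: Compute V_q(n, t) = Σ_{j=0}^2 C(n, j) (q−1)^j.
  j = 0: C(11,0)·(1)^0 = 1·1 = 1.
  j = 1: C(11,1)·(1)^1 = 11·1 = 11.
  j = 2: C(11,2)·(1)^2 = 55·1 = 55.
  V_q(n, t) = 1 + 11 + 55 = 67.
Step 2: q^n = 2^11 = 2048.
Step 3: Hamming bound ⌊q^n / V_q(n,t)⌋ = ⌊2048/67⌋ = 30.
Step 4: Compare |C| = 17 to 30: satisfied.
The claimed |C| lies below the Hamming bound.


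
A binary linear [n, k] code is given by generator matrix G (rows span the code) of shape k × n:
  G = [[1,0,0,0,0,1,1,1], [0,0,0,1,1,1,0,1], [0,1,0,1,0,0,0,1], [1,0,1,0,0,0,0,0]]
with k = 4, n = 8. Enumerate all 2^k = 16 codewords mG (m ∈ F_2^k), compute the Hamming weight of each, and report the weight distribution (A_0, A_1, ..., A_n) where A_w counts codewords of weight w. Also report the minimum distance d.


Weight distribution: A_0 = 1, A_2 = 1, A_3 = 2, A_4 = 5, A_5 = 6, A_6 = 1. Minimum distance d = 2.

Enumerate all 2^4 = 16 messages m ∈ F_2^4.
For each, compute codeword c = mG in F_2^8, then tally its weight.
  m = 0000 → c = 00000000, weight = 0.
  m = 1000 → c = 10000111, weight = 4.
  m = 0100 → c = 00011101, weight = 4.
  m = 1100 → c = 10011010, weight = 4.
  m = 0010 → c = 01010001, weight = 3.
  m = 1010 → c = 11010110, weight = 5.
  m = 0110 → c = 01001100, weight = 3.
  m = 1110 → c = 11001011, weight = 5.
  m = 0001 → c = 10100000, weight = 2.
  m = 1001 → c = 00100111, weight = 4.
  m = 0101 → c = 10111101, weight = 6.
  m = 1101 → c = 00111010, weight = 4.
  m = 0011 → c = 11110001, weight = 5.
  m = 1011 → c = 01110110, weight = 5.
  m = 0111 → c = 11101100, weight = 5.
  m = 1111 → c = 01101011, weight = 5.
Tally weights:
  weight 0: 1 codewords.
  weight 2: 1 codewords.
  weight 3: 2 codewords.
  weight 4: 5 codewords.
  weight 5: 6 codewords.
  weight 6: 1 codewords.
Minimum distance d = smallest w > 0 with A_w > 0 = 2.
Sanity: Σ A_w = 16 = 2^4 = 16 ✓.


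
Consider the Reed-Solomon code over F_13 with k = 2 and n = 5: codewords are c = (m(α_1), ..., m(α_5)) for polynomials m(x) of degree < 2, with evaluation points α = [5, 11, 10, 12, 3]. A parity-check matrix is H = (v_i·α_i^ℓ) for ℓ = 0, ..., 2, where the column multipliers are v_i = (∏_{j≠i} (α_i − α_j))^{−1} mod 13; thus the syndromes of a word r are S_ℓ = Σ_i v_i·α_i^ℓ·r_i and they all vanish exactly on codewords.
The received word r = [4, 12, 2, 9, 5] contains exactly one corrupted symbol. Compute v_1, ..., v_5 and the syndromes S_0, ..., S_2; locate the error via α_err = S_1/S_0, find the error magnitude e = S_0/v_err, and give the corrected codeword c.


S = (3, 9, 1), error at position 5, error magnitude e = 8, c = [4, 12, 2, 9, 10].

Step 1: column multipliers v_i = (∏_{j≠i}(α_i − α_j))^{−1} mod 13.
  i = 1 (α = 5): (5−11)(5−10)(5−12)(5−3) = (−6)·(−5)·(−7)·2 = −420 ≡ 9, so v_1 = 9^{−1} = 3 (mod 13).
  i = 2 (α = 11): (11−5)(11−10)(11−12)(11−3) = 6·1·(−1)·8 = −48 ≡ 4, so v_2 = 4^{−1} = 10 (mod 13).
  i = 3 (α = 10): (10−5)(10−11)(10−12)(10−3) = 5·(−1)·(−2)·7 = 70 ≡ 5, so v_3 = 5^{−1} = 8 (mod 13).
  i = 4 (α = 12): (12−5)(12−11)(12−10)(12−3) = 7·1·2·9 = 126 ≡ 9, so v_4 = 9^{−1} = 3 (mod 13).
  i = 5 (α = 3): (3−5)(3−11)(3−10)(3−12) = (−2)·(−8)·(−7)·(−9) = 1008 ≡ 7, so v_5 = 7^{−1} = 2 (mod 13).
  v = [3, 10, 8, 3, 2].
Step 2: syndromes of r = [4, 12, 2, 9, 5] (all sums mod 13).
  S_0 = Σ v_i r_i = 3·4 + 10·12 + 8·2 + 3·9 + 2·5 = 185 ≡ 3.
  S_1 = Σ v_i α_i r_i = 3·5·4 + 10·11·12 + 8·10·2 + 3·12·9 + 2·3·5 = 1894 ≡ 9.
  α_i^2 mod 13 = [12, 4, 9, 1, 9].
  S_2 = Σ v_i α_i^2 r_i = 3·12·4 + 10·4·12 + 8·9·2 + 3·1·9 + 2·9·5 = 885 ≡ 1.
  S = (3, 9, 1) ≠ 0, so r is not a codeword (an error is present).
Step 3: locate the error. For a single error e at position i, S_ℓ = v_i·e·α_i^ℓ, so α_err = S_1/S_0.
  S_0^{−1} = 3^{−1} = 9 (mod 13), so α_err = 9·9 = 81 ≡ 3 = α_5. Error position i = 5.
  Consistency check: S_2/S_1 = 1·3 = 3 ≡ 3 = α_err ✓ (single-error assumption holds).
Step 4: error magnitude e = S_0/v_5 = S_0·∏_{j≠5}(α_5 − α_j) = 3·7 = 21 ≡ 8 (mod 13).
Step 5: correct position 5: c_5 = r_5 − e = 5 − 8 ≡ 10 (mod 13). Hence c = [4, 12, 2, 9, 10].
  Check: interpolating c through the α_i gives m(x) = 6 + 10·x (degree < 2) with m(α_i) = c_i for every i, so c is indeed a codeword.


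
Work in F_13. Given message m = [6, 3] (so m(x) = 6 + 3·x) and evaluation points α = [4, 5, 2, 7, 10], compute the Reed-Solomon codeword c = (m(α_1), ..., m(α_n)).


c = [5, 8, 12, 1, 10]

Message polynomial: m(x) = 6 + 3·x (mod 13).
For each evaluation point α_i, compute m(α_i) mod 13:
  α_1 = 4: Horner steps 3 → 5, so m(4) = 5.
  α_2 = 5: Horner steps 3 → 8, so m(5) = 8.
  α_3 = 2: Horner steps 3 → 12, so m(2) = 12.
  α_4 = 7: Horner steps 3 → 1, so m(7) = 1.
  α_5 = 10: Horner steps 3 → 10, so m(10) = 10.
Codeword c = [5, 8, 12, 1, 10] ∈ F_13^5.


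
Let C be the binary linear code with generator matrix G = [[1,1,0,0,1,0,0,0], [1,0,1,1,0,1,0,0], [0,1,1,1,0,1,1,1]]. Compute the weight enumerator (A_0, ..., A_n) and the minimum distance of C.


Weight distribution: A_0 = 1, A_3 = 2, A_4 = 2, A_5 = 1, A_6 = 1, A_7 = 1. Minimum distance d = 3.

Enumerate all 2^3 = 8 messages m ∈ F_2^3.
For each, compute codeword c = mG in F_2^8, then tally its weight.
  m = 000 → c = 00000000, weight = 0.
  m = 100 → c = 11001000, weight = 3.
  m = 010 → c = 10110100, weight = 4.
  m = 110 → c = 01111100, weight = 5.
  m = 001 → c = 01110111, weight = 6.
  m = 101 → c = 10111111, weight = 7.
  m = 011 → c = 11000011, weight = 4.
  m = 111 → c = 00001011, weight = 3.
Tally weights:
  weight 0: 1 codewords.
  weight 3: 2 codewords.
  weight 4: 2 codewords.
  weight 5: 1 codewords.
  weight 6: 1 codewords.
  weight 7: 1 codewords.
Minimum distance d = smallest w > 0 with A_w > 0 = 3.
Sanity: Σ A_w = 8 = 2^3 = 8 ✓.


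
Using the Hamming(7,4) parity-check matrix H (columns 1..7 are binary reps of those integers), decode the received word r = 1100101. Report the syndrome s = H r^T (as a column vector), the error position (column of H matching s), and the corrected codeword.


s = (0, 0, 1)^T, error position = 1, corrected codeword c = 0100101

Compute s = H r^T mod 2 one row at a time:
  s_1 = 0 + 1 + 0 + 1 = 2 ≡ 0 (mod 2).
  s_2 = 1 + 0 + 0 + 1 = 2 ≡ 0 (mod 2).
  s_3 = 1 + 0 + 1 + 1 = 3 ≡ 1 (mod 2).
s = (0, 0, 1)^T — this equals column 1 of H (binary 001), so error is at position 1.
Correct: flip bit 1 of r = 1100101 to get c = 0100101.


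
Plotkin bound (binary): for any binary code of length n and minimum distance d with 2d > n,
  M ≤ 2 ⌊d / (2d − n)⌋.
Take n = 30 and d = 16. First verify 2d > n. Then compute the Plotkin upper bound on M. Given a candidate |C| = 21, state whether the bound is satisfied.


Plotkin bound M ≤ 16; given |C| = 21 > bound (violated).

Check applicability: 2d = 32, n = 30.
2d − n = 2 > 0, so Plotkin applies.
Compute d/(2d−n) = 16/2 ≈ 8.0000.
⌊d/(2d−n)⌋ = 8.
Plotkin bound: M ≤ 2·8 = 16.
Given |C| = 21, check: VIOLATED.
This |C| is above the Plotkin bound, so no binary code with n = 30, d = 16 and 21 codewords exists.


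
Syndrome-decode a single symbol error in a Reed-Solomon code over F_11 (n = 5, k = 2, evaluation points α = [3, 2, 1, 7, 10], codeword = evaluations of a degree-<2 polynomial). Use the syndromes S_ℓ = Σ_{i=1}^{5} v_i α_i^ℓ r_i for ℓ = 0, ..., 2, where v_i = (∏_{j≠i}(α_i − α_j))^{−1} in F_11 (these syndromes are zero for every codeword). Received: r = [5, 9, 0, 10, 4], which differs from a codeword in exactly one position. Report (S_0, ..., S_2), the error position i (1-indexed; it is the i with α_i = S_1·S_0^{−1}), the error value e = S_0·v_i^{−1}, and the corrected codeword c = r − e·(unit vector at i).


S = (9, 5, 4), error at position 1, error magnitude e = 9, c = [7, 9, 0, 10, 4].

Step 1: column multipliers v_i = (∏_{j≠i}(α_i − α_j))^{−1} mod 11.
  i = 1 (α = 3): (3−2)(3−1)(3−7)(3−10) = 1·2·(−4)·(−7) = 56 ≡ 1, so v_1 = 1^{−1} = 1 (mod 11).
  i = 2 (α = 2): (2−3)(2−1)(2−7)(2−10) = (−1)·1·(−5)·(−8) = −40 ≡ 4, so v_2 = 4^{−1} = 3 (mod 11).
  i = 3 (α = 1): (1−3)(1−2)(1−7)(1−10) = (−2)·(−1)·(−6)·(−9) = 108 ≡ 9, so v_3 = 9^{−1} = 5 (mod 11).
  i = 4 (α = 7): (7−3)(7−2)(7−1)(7−10) = 4·5·6·(−3) = −360 ≡ 3, so v_4 = 3^{−1} = 4 (mod 11).
  i = 5 (α = 10): (10−3)(10−2)(10−1)(10−7) = 7·8·9·3 = 1512 ≡ 5, so v_5 = 5^{−1} = 9 (mod 11).
  v = [1, 3, 5, 4, 9].
Step 2: syndromes of r = [5, 9, 0, 10, 4] (all sums mod 11).
  S_0 = Σ v_i r_i = 1·5 + 3·9 + 5·0 + 4·10 + 9·4 = 108 ≡ 9.
  S_1 = Σ v_i α_i r_i = 1·3·5 + 3·2·9 + 5·1·0 + 4·7·10 + 9·10·4 = 709 ≡ 5.
  α_i^2 mod 11 = [9, 4, 1, 5, 1].
  S_2 = Σ v_i α_i^2 r_i = 1·9·5 + 3·4·9 + 5·1·0 + 4·5·10 + 9·1·4 = 389 ≡ 4.
  S = (9, 5, 4) ≠ 0, so r is not a codeword (an error is present).
Step 3: locate the error. For a single error e at position i, S_ℓ = v_i·e·α_i^ℓ, so α_err = S_1/S_0.
  S_0^{−1} = 9^{−1} = 5 (mod 11), so α_err = 5·5 = 25 ≡ 3 = α_1. Error position i = 1.
  Consistency check: S_2/S_1 = 4·9 = 36 ≡ 3 = α_err ✓ (single-error assumption holds).
Step 4: error magnitude e = S_0/v_1 = S_0·∏_{j≠1}(α_1 − α_j) = 9·1 = 9 ≡ 9 (mod 11).
Step 5: correct position 1: c_1 = r_1 − e = 5 − 9 ≡ 7 (mod 11). Hence c = [7, 9, 0, 10, 4].
  Check: interpolating c through the α_i gives m(x) = 2 + 9·x (degree < 2) with m(α_i) = c_i for every i, so c is indeed a codeword.


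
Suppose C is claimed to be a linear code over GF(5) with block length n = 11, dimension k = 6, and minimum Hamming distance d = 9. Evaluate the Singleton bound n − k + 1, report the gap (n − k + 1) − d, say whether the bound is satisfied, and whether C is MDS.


Singleton RHS = n − k + 1 = 6, slack = -3, bound violated (no such code; not MDS).

Singleton bound: d ≤ n − k + 1.
Here n = 11, k = 6, so n − k + 1 = 6.
Given d = 9, check d ≤ 6: NO.
Slack = (n − k + 1) − d = -3.
The slack is negative: d = 9 exceeds n − k + 1 = 6 by 3, so the Singleton bound is violated and no linear [11, 6, 9]_5 code can exist. In particular it is not MDS (MDS requires d = n − k + 1 exactly).
Description: the claimed parameters are [11, 6, 9]_5; such a code would be impossible (violates the Singleton bound).


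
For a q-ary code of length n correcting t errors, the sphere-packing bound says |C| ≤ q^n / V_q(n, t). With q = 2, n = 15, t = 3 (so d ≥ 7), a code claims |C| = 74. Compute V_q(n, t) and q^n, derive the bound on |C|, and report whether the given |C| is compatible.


V_q(n, t) = 576, q^n = 32768, Hamming bound = 56, |C| = 74 > bound (violated).

Step 1: Compute V_q(n, t) = Σ_{j=0}^3 C(n, j) (q−1)^j.
  j = 0: C(15,0)·(1)^0 = 1·1 = 1.
  j = 1: C(15,1)·(1)^1 = 15·1 = 15.
  j = 2: C(15,2)·(1)^2 = 105·1 = 105.
  j = 3: C(15,3)·(1)^3 = 455·1 = 455.
  V_q(n, t) = 1 + 15 + 105 + 455 = 576.
Step 2: q^n = 2^15 = 32768.
Step 3: Hamming bound ⌊q^n / V_q(n,t)⌋ = ⌊32768/576⌋ = 56.
Step 4: Compare |C| = 74 to 56: violated.
The claimed |C| lies above the Hamming bound, so no 2-ary code of length 15 with d ≥ 7 can have 74 codewords.


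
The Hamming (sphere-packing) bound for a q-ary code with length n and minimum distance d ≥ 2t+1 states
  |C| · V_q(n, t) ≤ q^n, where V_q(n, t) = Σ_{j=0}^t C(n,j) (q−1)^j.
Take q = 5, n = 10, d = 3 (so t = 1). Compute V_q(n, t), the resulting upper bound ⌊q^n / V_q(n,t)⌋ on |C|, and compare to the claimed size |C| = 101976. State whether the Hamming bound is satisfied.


V_q(n, t) = 41, q^n = 9765625, Hamming bound = 238185, |C| = 101976 ≤ bound (satisfied).

Step 1: Compute V_q(n, t) = Σ_{j=0}^1 C(n, j) (q−1)^j.
  j = 0: C(10,0)·(4)^0 = 1·1 = 1.
  j = 1: C(10,1)·(4)^1 = 10·4 = 40.
  V_q(n, t) = 1 + 40 = 41.
Step 2: q^n = 5^10 = 9765625.
Step 3: Hamming bound ⌊q^n / V_q(n,t)⌋ = ⌊9765625/41⌋ = 238185.
Step 4: Compare |C| = 101976 to 238185: satisfied.
The claimed |C| lies below the Hamming bound.


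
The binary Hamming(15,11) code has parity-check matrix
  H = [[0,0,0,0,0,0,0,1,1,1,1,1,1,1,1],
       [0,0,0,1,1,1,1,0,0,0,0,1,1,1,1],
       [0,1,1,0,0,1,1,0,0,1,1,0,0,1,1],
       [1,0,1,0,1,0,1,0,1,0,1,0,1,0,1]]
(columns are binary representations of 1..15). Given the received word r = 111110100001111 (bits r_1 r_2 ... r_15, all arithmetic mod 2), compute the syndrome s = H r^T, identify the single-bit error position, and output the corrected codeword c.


s = (0, 1, 1, 0)^T, error position = 6, corrected codeword c = 111111100001111

Compute s = H r^T mod 2 one row at a time:
  s_1 = 0 + 0 + 0 + 0 + 1 + 1 + 1 + 1 = 4 ≡ 0 (mod 2).
  s_2 = 1 + 1 + 0 + 1 + 1 + 1 + 1 + 1 = 7 ≡ 1 (mod 2).
  s_3 = 1 + 1 + 0 + 1 + 0 + 0 + 1 + 1 = 5 ≡ 1 (mod 2).
  s_4 = 1 + 1 + 1 + 1 + 0 + 0 + 1 + 1 = 6 ≡ 0 (mod 2).
s = (0, 1, 1, 0)^T — this equals column 6 of H (binary 0110), so error is at position 6.
Correct: flip bit 6 of r = 111110100001111 to get c = 111111100001111.


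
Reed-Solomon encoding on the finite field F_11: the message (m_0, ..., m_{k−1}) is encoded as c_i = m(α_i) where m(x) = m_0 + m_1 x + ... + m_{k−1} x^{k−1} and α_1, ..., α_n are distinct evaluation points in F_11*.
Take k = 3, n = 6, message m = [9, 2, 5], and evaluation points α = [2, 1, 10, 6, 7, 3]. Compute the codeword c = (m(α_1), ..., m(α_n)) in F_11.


c = [0, 5, 1, 3, 4, 5]

Message polynomial: m(x) = 9 + 2·x + 5·x^2 (mod 11).
For each evaluation point α_i, compute m(α_i) mod 11:
  α_1 = 2: Horner steps 5 → 1 → 0, so m(2) = 0.
  α_2 = 1: Horner steps 5 → 7 → 5, so m(1) = 5.
  α_3 = 10: Horner steps 5 → 8 → 1, so m(10) = 1.
  α_4 = 6: Horner steps 5 → 10 → 3, so m(6) = 3.
  α_5 = 7: Horner steps 5 → 4 → 4, so m(7) = 4.
  α_6 = 3: Horner steps 5 → 6 → 5, so m(3) = 5.
Codeword c = [0, 5, 1, 3, 4, 5] ∈ F_11^6.


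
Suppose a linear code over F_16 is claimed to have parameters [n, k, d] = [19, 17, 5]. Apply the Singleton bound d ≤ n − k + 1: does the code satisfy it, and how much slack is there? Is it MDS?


Singleton RHS = n − k + 1 = 3, slack = -2, bound violated (no such code; not MDS).

Singleton bound: d ≤ n − k + 1.
Here n = 19, k = 17, so n − k + 1 = 3.
Given d = 5, check d ≤ 3: NO.
Slack = (n − k + 1) − d = -2.
The slack is negative: d = 5 exceeds n − k + 1 = 3 by 2, so the Singleton bound is violated and no linear [19, 17, 5]_16 code can exist. In particular it is not MDS (MDS requires d = n − k + 1 exactly).
Description: the claimed parameters are [19, 17, 5]_16; such a code would be impossible (violates the Singleton bound).


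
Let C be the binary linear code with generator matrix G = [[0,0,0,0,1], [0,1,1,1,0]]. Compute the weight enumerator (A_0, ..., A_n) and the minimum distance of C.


Weight distribution: A_0 = 1, A_1 = 1, A_3 = 1, A_4 = 1. Minimum distance d = 1.

Enumerate all 2^2 = 4 messages m ∈ F_2^2.
For each, compute codeword c = mG in F_2^5, then tally its weight.
  m = 00 → c = 00000, weight = 0.
  m = 10 → c = 00001, weight = 1.
  m = 01 → c = 01110, weight = 3.
  m = 11 → c = 01111, weight = 4.
Tally weights:
  weight 0: 1 codewords.
  weight 1: 1 codewords.
  weight 3: 1 codewords.
  weight 4: 1 codewords.
Minimum distance d = smallest w > 0 with A_w > 0 = 1.
Sanity: Σ A_w = 4 = 2^2 = 4 ✓.


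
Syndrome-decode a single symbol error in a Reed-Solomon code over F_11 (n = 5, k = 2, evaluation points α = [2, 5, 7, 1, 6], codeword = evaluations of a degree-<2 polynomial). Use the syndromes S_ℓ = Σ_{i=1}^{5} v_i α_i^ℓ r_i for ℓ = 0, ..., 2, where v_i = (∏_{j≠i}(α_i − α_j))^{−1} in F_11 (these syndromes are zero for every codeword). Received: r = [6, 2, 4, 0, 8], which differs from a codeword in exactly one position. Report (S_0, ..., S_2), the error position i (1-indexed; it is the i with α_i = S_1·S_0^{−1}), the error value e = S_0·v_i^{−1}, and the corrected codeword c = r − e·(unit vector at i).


S = (9, 8, 1), error at position 3, error magnitude e = 1, c = [6, 2, 3, 0, 8].

Step 1: column multipliers v_i = (∏_{j≠i}(α_i − α_j))^{−1} mod 11.
  i = 1 (α = 2): (2−5)(2−7)(2−1)(2−6) = (−3)·(−5)·1·(−4) = −60 ≡ 6, so v_1 = 6^{−1} = 2 (mod 11).
  i = 2 (α = 5): (5−2)(5−7)(5−1)(5−6) = 3·(−2)·4·(−1) = 24 ≡ 2, so v_2 = 2^{−1} = 6 (mod 11).
  i = 3 (α = 7): (7−2)(7−5)(7−1)(7−6) = 5·2·6·1 = 60 ≡ 5, so v_3 = 5^{−1} = 9 (mod 11).
  i = 4 (α = 1): (1−2)(1−5)(1−7)(1−6) = (−1)·(−4)·(−6)·(−5) = 120 ≡ 10, so v_4 = 10^{−1} = 10 (mod 11).
  i = 5 (α = 6): (6−2)(6−5)(6−7)(6−1) = 4·1·(−1)·5 = −20 ≡ 2, so v_5 = 2^{−1} = 6 (mod 11).
  v = [2, 6, 9, 10, 6].
Step 2: syndromes of r = [6, 2, 4, 0, 8] (all sums mod 11).
  S_0 = Σ v_i r_i = 2·6 + 6·2 + 9·4 + 10·0 + 6·8 = 108 ≡ 9.
  S_1 = Σ v_i α_i r_i = 2·2·6 + 6·5·2 + 9·7·4 + 10·1·0 + 6·6·8 = 624 ≡ 8.
  α_i^2 mod 11 = [4, 3, 5, 1, 3].
  S_2 = Σ v_i α_i^2 r_i = 2·4·6 + 6·3·2 + 9·5·4 + 10·1·0 + 6·3·8 = 408 ≡ 1.
  S = (9, 8, 1) ≠ 0, so r is not a codeword (an error is present).
Step 3: locate the error. For a single error e at position i, S_ℓ = v_i·e·α_i^ℓ, so α_err = S_1/S_0.
  S_0^{−1} = 9^{−1} = 5 (mod 11), so α_err = 8·5 = 40 ≡ 7 = α_3. Error position i = 3.
  Consistency check: S_2/S_1 = 1·7 = 7 ≡ 7 = α_err ✓ (single-error assumption holds).
Step 4: error magnitude e = S_0/v_3 = S_0·∏_{j≠3}(α_3 − α_j) = 9·5 = 45 ≡ 1 (mod 11).
Step 5: correct position 3: c_3 = r_3 − e = 4 − 1 ≡ 3 (mod 11). Hence c = [6, 2, 3, 0, 8].
  Check: interpolating c through the α_i gives m(x) = 5 + 6·x (degree < 2) with m(α_i) = c_i for every i, so c is indeed a codeword.


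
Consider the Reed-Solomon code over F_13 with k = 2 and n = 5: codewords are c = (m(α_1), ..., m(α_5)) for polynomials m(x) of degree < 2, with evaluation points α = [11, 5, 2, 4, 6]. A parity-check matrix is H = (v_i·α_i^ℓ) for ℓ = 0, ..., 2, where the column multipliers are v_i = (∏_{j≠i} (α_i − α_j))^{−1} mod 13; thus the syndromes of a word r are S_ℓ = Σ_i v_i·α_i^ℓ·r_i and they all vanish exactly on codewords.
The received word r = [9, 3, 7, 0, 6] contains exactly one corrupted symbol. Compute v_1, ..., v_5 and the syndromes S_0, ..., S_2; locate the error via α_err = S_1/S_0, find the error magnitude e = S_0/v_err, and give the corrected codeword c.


S = (8, 10, 6), error at position 1, error magnitude e = 1, c = [8, 3, 7, 0, 6].

Step 1: column multipliers v_i = (∏_{j≠i}(α_i − α_j))^{−1} mod 13.
  i = 1 (α = 11): (11−5)(11−2)(11−4)(11−6) = 6·9·7·5 = 1890 ≡ 5, so v_1 = 5^{−1} = 8 (mod 13).
  i = 2 (α = 5): (5−11)(5−2)(5−4)(5−6) = (−6)·3·1·(−1) = 18 ≡ 5, so v_2 = 5^{−1} = 8 (mod 13).
  i = 3 (α = 2): (2−11)(2−5)(2−4)(2−6) = (−9)·(−3)·(−2)·(−4) = 216 ≡ 8, so v_3 = 8^{−1} = 5 (mod 13).
  i = 4 (α = 4): (4−11)(4−5)(4−2)(4−6) = (−7)·(−1)·2·(−2) = −28 ≡ 11, so v_4 = 11^{−1} = 6 (mod 13).
  i = 5 (α = 6): (6−11)(6−5)(6−2)(6−4) = (−5)·1·4·2 = −40 ≡ 12, so v_5 = 12^{−1} = 12 (mod 13).
  v = [8, 8, 5, 6, 12].
Step 2: syndromes of r = [9, 3, 7, 0, 6] (all sums mod 13).
  S_0 = Σ v_i r_i = 8·9 + 8·3 + 5·7 + 6·0 + 12·6 = 203 ≡ 8.
  S_1 = Σ v_i α_i r_i = 8·11·9 + 8·5·3 + 5·2·7 + 6·4·0 + 12·6·6 = 1414 ≡ 10.
  α_i^2 mod 13 = [4, 12, 4, 3, 10].
  S_2 = Σ v_i α_i^2 r_i = 8·4·9 + 8·12·3 + 5·4·7 + 6·3·0 + 12·10·6 = 1436 ≡ 6.
  S = (8, 10, 6) ≠ 0, so r is not a codeword (an error is present).
Step 3: locate the error. For a single error e at position i, S_ℓ = v_i·e·α_i^ℓ, so α_err = S_1/S_0.
  S_0^{−1} = 8^{−1} = 5 (mod 13), so α_err = 10·5 = 50 ≡ 11 = α_1. Error position i = 1.
  Consistency check: S_2/S_1 = 6·4 = 24 ≡ 11 = α_err ✓ (single-error assumption holds).
Step 4: error magnitude e = S_0/v_1 = S_0·∏_{j≠1}(α_1 − α_j) = 8·5 = 40 ≡ 1 (mod 13).
Step 5: correct position 1: c_1 = r_1 − e = 9 − 1 ≡ 8 (mod 13). Hence c = [8, 3, 7, 0, 6].
  Check: interpolating c through the α_i gives m(x) = 1 + 3·x (degree < 2) with m(α_i) = c_i for every i, so c is indeed a codeword.


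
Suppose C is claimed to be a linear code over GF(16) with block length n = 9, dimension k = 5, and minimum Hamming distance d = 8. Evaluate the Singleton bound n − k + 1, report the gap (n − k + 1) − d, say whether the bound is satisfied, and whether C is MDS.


Singleton RHS = n − k + 1 = 5, slack = -3, bound violated (no such code; not MDS).

Singleton bound: d ≤ n − k + 1.
Here n = 9, k = 5, so n − k + 1 = 5.
Given d = 8, check d ≤ 5: NO.
Slack = (n − k + 1) − d = -3.
The slack is negative: d = 8 exceeds n − k + 1 = 5 by 3, so the Singleton bound is violated and no linear [9, 5, 8]_16 code can exist. In particular it is not MDS (MDS requires d = n − k + 1 exactly).
Description: the claimed parameters are [9, 5, 8]_16; such a code would be impossible (violates the Singleton bound).


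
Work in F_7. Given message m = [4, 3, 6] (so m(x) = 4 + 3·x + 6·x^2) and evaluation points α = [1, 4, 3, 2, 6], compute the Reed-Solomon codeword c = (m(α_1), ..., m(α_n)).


c = [6, 0, 4, 6, 0]

Message polynomial: m(x) = 4 + 3·x + 6·x^2 (mod 7).
For each evaluation point α_i, compute m(α_i) mod 7:
  α_1 = 1: Horner steps 6 → 2 → 6, so m(1) = 6.
  α_2 = 4: Horner steps 6 → 6 → 0, so m(4) = 0.
  α_3 = 3: Horner steps 6 → 0 → 4, so m(3) = 4.
  α_4 = 2: Horner steps 6 → 1 → 6, so m(2) = 6.
  α_5 = 6: Horner steps 6 → 4 → 0, so m(6) = 0.
Codeword c = [6, 0, 4, 6, 0] ∈ F_7^5.


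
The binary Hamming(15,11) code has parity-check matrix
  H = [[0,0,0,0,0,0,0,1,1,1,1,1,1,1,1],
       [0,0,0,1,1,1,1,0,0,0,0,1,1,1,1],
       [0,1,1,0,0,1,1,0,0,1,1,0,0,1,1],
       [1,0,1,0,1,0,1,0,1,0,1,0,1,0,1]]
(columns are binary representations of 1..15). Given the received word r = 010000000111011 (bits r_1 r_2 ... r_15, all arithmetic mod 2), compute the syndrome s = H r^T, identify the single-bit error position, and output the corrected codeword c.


s = (1, 1, 1, 0)^T, error position = 14, corrected codeword c = 010000000111001

Compute s = H r^T mod 2 one row at a time:
  s_1 = 0 + 0 + 1 + 1 + 1 + 0 + 1 + 1 = 5 ≡ 1 (mod 2).
  s_2 = 0 + 0 + 0 + 0 + 1 + 0 + 1 + 1 = 3 ≡ 1 (mod 2).
  s_3 = 1 + 0 + 0 + 0 + 1 + 1 + 1 + 1 = 5 ≡ 1 (mod 2).
  s_4 = 0 + 0 + 0 + 0 + 0 + 1 + 0 + 1 = 2 ≡ 0 (mod 2).
s = (1, 1, 1, 0)^T — this equals column 14 of H (binary 1110), so error is at position 14.
Correct: flip bit 14 of r = 010000000111011 to get c = 010000000111001.


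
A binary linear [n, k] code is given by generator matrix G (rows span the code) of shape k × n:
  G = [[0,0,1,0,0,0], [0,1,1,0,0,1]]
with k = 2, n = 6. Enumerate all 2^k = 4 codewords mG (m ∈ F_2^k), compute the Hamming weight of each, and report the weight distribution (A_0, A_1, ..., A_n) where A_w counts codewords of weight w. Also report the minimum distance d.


Weight distribution: A_0 = 1, A_1 = 1, A_2 = 1, A_3 = 1. Minimum distance d = 1.

Enumerate all 2^2 = 4 messages m ∈ F_2^2.
For each, compute codeword c = mG in F_2^6, then tally its weight.
  m = 00 → c = 000000, weight = 0.
  m = 10 → c = 001000, weight = 1.
  m = 01 → c = 011001, weight = 3.
  m = 11 → c = 010001, weight = 2.
Tally weights:
  weight 0: 1 codewords.
  weight 1: 1 codewords.
  weight 2: 1 codewords.
  weight 3: 1 codewords.
Minimum distance d = smallest w > 0 with A_w > 0 = 1.
Sanity: Σ A_w = 4 = 2^2 = 4 ✓.


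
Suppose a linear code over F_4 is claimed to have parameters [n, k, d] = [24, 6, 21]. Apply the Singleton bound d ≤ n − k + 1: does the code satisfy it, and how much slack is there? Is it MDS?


Singleton RHS = n − k + 1 = 19, slack = -2, bound violated (no such code; not MDS).

Singleton bound: d ≤ n − k + 1.
Here n = 24, k = 6, so n − k + 1 = 19.
Given d = 21, check d ≤ 19: NO.
Slack = (n − k + 1) − d = -2.
The slack is negative: d = 21 exceeds n − k + 1 = 19 by 2, so the Singleton bound is violated and no linear [24, 6, 21]_4 code can exist. In particular it is not MDS (MDS requires d = n − k + 1 exactly).
Description: the claimed parameters are [24, 6, 21]_4; such a code would be impossible (violates the Singleton bound).


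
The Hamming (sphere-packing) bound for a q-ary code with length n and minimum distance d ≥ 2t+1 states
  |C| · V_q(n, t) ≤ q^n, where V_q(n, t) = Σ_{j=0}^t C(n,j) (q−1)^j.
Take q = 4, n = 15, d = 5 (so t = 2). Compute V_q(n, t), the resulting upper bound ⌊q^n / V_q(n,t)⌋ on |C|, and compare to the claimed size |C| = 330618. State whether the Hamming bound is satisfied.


V_q(n, t) = 991, q^n = 1073741824, Hamming bound = 1083493, |C| = 330618 ≤ bound (satisfied).

Step 1: Compute V_q(n, t) = Σ_{j=0}^2 C(n, j) (q−1)^j.
  j = 0: C(15,0)·(3)^0 = 1·1 = 1.
  j = 1: C(15,1)·(3)^1 = 15·3 = 45.
  j = 2: C(15,2)·(3)^2 = 105·9 = 945.
  V_q(n, t) = 1 + 45 + 945 = 991.
Step 2: q^n = 4^15 = 1073741824.
Step 3: Hamming bound ⌊q^n / V_q(n,t)⌋ = ⌊1073741824/991⌋ = 1083493.
Step 4: Compare |C| = 330618 to 1083493: satisfied.
The claimed |C| lies below the Hamming bound.


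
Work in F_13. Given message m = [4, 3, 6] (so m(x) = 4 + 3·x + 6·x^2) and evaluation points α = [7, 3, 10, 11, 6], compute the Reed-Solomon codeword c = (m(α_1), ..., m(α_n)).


c = [7, 2, 10, 9, 4]

Message polynomial: m(x) = 4 + 3·x + 6·x^2 (mod 13).
For each evaluation point α_i, compute m(α_i) mod 13:
  α_1 = 7: Horner steps 6 → 6 → 7, so m(7) = 7.
  α_2 = 3: Horner steps 6 → 8 → 2, so m(3) = 2.
  α_3 = 10: Horner steps 6 → 11 → 10, so m(10) = 10.
  α_4 = 11: Horner steps 6 → 4 → 9, so m(11) = 9.
  α_5 = 6: Horner steps 6 → 0 → 4, so m(6) = 4.
Codeword c = [7, 2, 10, 9, 4] ∈ F_13^5.


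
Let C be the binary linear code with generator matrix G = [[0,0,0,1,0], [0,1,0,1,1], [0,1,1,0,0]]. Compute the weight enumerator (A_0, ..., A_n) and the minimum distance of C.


Weight distribution: A_0 = 1, A_1 = 1, A_2 = 3, A_3 = 3. Minimum distance d = 1.

Enumerate all 2^3 = 8 messages m ∈ F_2^3.
For each, compute codeword c = mG in F_2^5, then tally its weight.
  m = 000 → c = 00000, weight = 0.
  m = 100 → c = 00010, weight = 1.
  m = 010 → c = 01011, weight = 3.
  m = 110 → c = 01001, weight = 2.
  m = 001 → c = 01100, weight = 2.
  m = 101 → c = 01110, weight = 3.
  m = 011 → c = 00111, weight = 3.
  m = 111 → c = 00101, weight = 2.
Tally weights:
  weight 0: 1 codewords.
  weight 1: 1 codewords.
  weight 2: 3 codewords.
  weight 3: 3 codewords.
Minimum distance d = smallest w > 0 with A_w > 0 = 1.
Sanity: Σ A_w = 8 = 2^3 = 8 ✓.


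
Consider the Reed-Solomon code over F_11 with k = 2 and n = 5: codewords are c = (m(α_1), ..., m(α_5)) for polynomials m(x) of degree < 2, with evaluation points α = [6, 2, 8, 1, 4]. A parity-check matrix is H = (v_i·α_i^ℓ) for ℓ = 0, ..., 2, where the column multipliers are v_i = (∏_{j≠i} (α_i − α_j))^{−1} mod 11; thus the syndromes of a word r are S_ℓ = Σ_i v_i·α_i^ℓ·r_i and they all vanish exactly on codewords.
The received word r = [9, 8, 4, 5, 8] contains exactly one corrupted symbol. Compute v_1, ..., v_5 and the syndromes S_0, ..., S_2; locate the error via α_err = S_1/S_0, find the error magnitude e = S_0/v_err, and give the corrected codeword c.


S = (4, 5, 9), error at position 5, error magnitude e = 5, c = [9, 8, 4, 5, 3].

Step 1: column multipliers v_i = (∏_{j≠i}(α_i − α_j))^{−1} mod 11.
  i = 1 (α = 6): (6−2)(6−8)(6−1)(6−4) = 4·(−2)·5·2 = −80 ≡ 8, so v_1 = 8^{−1} = 7 (mod 11).
  i = 2 (α = 2): (2−6)(2−8)(2−1)(2−4) = (−4)·(−6)·1·(−2) = −48 ≡ 7, so v_2 = 7^{−1} = 8 (mod 11).
  i = 3 (α = 8): (8−6)(8−2)(8−1)(8−4) = 2·6·7·4 = 336 ≡ 6, so v_3 = 6^{−1} = 2 (mod 11).
  i = 4 (α = 1): (1−6)(1−2)(1−8)(1−4) = (−5)·(−1)·(−7)·(−3) = 105 ≡ 6, so v_4 = 6^{−1} = 2 (mod 11).
  i = 5 (α = 4): (4−6)(4−2)(4−8)(4−1) = (−2)·2·(−4)·3 = 48 ≡ 4, so v_5 = 4^{−1} = 3 (mod 11).
  v = [7, 8, 2, 2, 3].
Step 2: syndromes of r = [9, 8, 4, 5, 8] (all sums mod 11).
  S_0 = Σ v_i r_i = 7·9 + 8·8 + 2·4 + 2·5 + 3·8 = 169 ≡ 4.
  S_1 = Σ v_i α_i r_i = 7·6·9 + 8·2·8 + 2·8·4 + 2·1·5 + 3·4·8 = 676 ≡ 5.
  α_i^2 mod 11 = [3, 4, 9, 1, 5].
  S_2 = Σ v_i α_i^2 r_i = 7·3·9 + 8·4·8 + 2·9·4 + 2·1·5 + 3·5·8 = 647 ≡ 9.
  S = (4, 5, 9) ≠ 0, so r is not a codeword (an error is present).
Step 3: locate the error. For a single error e at position i, S_ℓ = v_i·e·α_i^ℓ, so α_err = S_1/S_0.
  S_0^{−1} = 4^{−1} = 3 (mod 11), so α_err = 5·3 = 15 ≡ 4 = α_5. Error position i = 5.
  Consistency check: S_2/S_1 = 9·9 = 81 ≡ 4 = α_err ✓ (single-error assumption holds).
Step 4: error magnitude e = S_0/v_5 = S_0·∏_{j≠5}(α_5 − α_j) = 4·4 = 16 ≡ 5 (mod 11).
Step 5: correct position 5: c_5 = r_5 − e = 8 − 5 ≡ 3 (mod 11). Hence c = [9, 8, 4, 5, 3].
  Check: interpolating c through the α_i gives m(x) = 2 + 3·x (degree < 2) with m(α_i) = c_i for every i, so c is indeed a codeword.
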